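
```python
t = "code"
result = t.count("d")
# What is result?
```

Trace:
`t = "code"` → t = 'code'
`result = t.count("d")` → result = 1
So result = 1

Answer: 1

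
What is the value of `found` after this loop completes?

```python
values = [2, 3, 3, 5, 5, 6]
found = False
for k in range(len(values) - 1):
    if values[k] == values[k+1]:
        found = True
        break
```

Check consecutive duplicates in [2, 3, 3, 5, 5, 6]
`found` takes the values: False → True

Answer: True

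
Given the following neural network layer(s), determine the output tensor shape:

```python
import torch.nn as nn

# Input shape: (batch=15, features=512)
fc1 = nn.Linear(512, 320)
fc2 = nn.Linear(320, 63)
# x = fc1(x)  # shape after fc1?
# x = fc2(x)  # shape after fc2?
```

Input: (15, 512) -> after fc1: (15, 320) -> Output: (15, 63)

Answer: (15, 63)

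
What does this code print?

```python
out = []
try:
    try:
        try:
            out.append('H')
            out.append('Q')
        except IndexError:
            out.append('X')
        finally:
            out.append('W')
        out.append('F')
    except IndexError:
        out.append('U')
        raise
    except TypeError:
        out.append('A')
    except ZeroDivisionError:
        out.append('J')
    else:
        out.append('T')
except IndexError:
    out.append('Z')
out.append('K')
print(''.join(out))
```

Execution trace: 'H' (inner try body) → 'Q' (inner try body, no exception) → 'W' (inner finally) → 'F' (try body, no exception) → 'T' (else) → 'K' (after the try/except). Output: HQWFTK

Answer: HQWFTK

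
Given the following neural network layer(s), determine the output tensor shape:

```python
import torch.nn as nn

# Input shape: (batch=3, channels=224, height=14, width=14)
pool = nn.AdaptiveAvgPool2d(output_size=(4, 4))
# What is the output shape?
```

Input: (3, 224, 14, 14) -> Output: (3, 224, 4, 4)

Answer: (3, 224, 4, 4)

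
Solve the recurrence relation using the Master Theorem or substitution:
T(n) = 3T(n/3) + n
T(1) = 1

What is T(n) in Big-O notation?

By Master Theorem: a=3, b=3, f(n)=n. Since log_3(3) = 1 and f(n) = Θ(n^1), Case 2 applies. T(n) = O(n log n).

Answer: O(n log n)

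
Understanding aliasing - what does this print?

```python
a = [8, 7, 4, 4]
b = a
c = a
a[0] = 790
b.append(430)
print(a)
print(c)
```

Key concept: multiple aliases.
Step by step:
`a = [8, 7, 4, 4]` → a = [8, 7, 4, 4]
`b = a` → b = [8, 7, 4, 4] (same object as a)
`c = a` → c = [8, 7, 4, 4] (same object as a, b)
`a[0] = 790` → a = [790, 7, 4, 4] (same object as b, c); b = [790, 7, 4, 4] (same object as a, c); c = [790, 7, 4, 4] (same object as a, b)
`b.append(430)` → a = [790, 7, 4, 4, 430] (same object as b, c); b = [790, 7, 4, 4, 430] (same object as a, c); c = [790, 7, 4, 4, 430] (same object as a, b)
`print(a)` → prints [790, 7, 4, 4, 430]
`print(c)` → prints [790, 7, 4, 4, 430]

Answer:
[790, 7, 4, 4, 430]
[790, 7, 4, 4, 430]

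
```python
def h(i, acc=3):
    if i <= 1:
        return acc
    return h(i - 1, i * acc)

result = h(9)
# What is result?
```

Accumulator trace (n, acc): (9, 3) -> (8, 27) -> (7, 216) -> (6, 1512) -> (5, 9072) -> (4, 45360) -> (3, 181440) -> (2, 544320) -> (1, 1088640) -> return 1088640

Answer: 1088640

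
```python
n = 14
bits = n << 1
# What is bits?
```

Trace:
`n = 14` → n = 14
`bits = n << 1` → bits = 28
So bits = 28

Answer: 28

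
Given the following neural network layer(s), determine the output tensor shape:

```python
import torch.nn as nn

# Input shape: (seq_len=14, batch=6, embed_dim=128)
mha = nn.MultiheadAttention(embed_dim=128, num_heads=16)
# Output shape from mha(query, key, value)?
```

Input: (14, 6, 128) -> Output: (14, 6, 128)

Answer: (14, 6, 128)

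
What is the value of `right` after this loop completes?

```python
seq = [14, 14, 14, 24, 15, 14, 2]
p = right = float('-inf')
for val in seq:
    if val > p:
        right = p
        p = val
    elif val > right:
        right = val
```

Second largest (with repeats) in [14, 14, 14, 24, 15, 14, 2]
`right` takes the values: -inf → 14 → 15

Answer: 15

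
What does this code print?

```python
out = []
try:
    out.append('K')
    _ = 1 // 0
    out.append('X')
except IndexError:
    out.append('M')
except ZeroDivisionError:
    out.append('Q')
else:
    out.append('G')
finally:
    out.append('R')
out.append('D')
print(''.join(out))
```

Execution trace: 'K' (try body) → 'Q' (except ZeroDivisionError) → 'R' (finally) → 'D' (after the try/except). Output: KQRD

Answer: KQRD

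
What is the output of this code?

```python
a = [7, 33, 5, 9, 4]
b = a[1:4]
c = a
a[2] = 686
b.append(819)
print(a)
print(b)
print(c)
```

Key concept: slice vs alias.
Step by step:
`a = [7, 33, 5, 9, 4]` → a = [7, 33, 5, 9, 4]
`b = a[1:4]` → b = [33, 5, 9]
`c = a` → c = [7, 33, 5, 9, 4] (same object as a)
`a[2] = 686` → a = [7, 33, 686, 9, 4] (same object as c); c = [7, 33, 686, 9, 4] (same object as a)
`b.append(819)` → b = [33, 5, 9, 819]
`print(a)` → prints [7, 33, 686, 9, 4]
`print(b)` → prints [33, 5, 9, 819]
`print(c)` → prints [7, 33, 686, 9, 4]

Answer:
[7, 33, 686, 9, 4]
[33, 5, 9, 819]
[7, 33, 686, 9, 4]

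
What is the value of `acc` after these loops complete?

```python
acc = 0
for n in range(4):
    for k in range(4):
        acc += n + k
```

Sum of all n+k for n,k in 4x4
`acc` takes the values: 0 → 1 → 3 → 6 → 7 → 9 → 12 → 16 → 18 → 21 → 25 → 30 → 33 → 37 → 42 → 48

Answer: 48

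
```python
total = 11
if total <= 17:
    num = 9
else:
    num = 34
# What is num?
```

Trace:
`total = 11` → total = 11
`if total <= 17: ...` → total <= 17 is True → num = 9
So num = 9

Answer: 9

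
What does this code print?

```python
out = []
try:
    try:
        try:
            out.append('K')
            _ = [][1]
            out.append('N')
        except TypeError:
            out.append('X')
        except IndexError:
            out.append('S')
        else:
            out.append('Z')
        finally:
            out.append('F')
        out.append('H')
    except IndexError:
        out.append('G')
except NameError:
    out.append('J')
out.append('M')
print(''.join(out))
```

Execution trace: 'K' (inner try body) → 'S' (inner except IndexError) → 'F' (inner finally) → 'H' (try body, no exception) → 'M' (after the try/except). Output: KSFHM

Answer: KSFHM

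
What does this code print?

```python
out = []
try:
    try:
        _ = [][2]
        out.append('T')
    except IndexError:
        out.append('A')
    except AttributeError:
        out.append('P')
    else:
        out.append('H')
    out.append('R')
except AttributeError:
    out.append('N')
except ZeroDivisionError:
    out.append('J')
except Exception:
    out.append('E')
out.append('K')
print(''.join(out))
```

Execution trace: 'A' (inner except IndexError) → 'R' (try body, no exception) → 'K' (after the try/except). Output: ARK

Answer: ARK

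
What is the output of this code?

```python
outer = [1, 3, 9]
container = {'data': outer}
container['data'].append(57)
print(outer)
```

Key concept: dict holds reference to list.
Step by step:
`outer = [1, 3, 9]` → outer = [1, 3, 9]
`container = {'data': outer}` → container = {'data': [1, 3, 9]}
`container['data'].append(57)` → outer = [1, 3, 9, 57]; container = {'data': [1, 3, 9, 57]}
`print(outer)` → prints [1, 3, 9, 57]

Answer: [1, 3, 9, 57]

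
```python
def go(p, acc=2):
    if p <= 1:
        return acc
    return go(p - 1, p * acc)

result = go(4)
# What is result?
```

Accumulator trace (n, acc): (4, 2) -> (3, 8) -> (2, 24) -> (1, 48) -> return 48

Answer: 48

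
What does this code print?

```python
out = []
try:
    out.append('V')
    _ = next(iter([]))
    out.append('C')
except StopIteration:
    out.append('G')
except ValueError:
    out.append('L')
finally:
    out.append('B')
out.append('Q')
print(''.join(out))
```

Execution trace: 'V' (try body) → 'G' (except StopIteration) → 'B' (finally) → 'Q' (after the try/except). Output: VGBQ

Answer: VGBQ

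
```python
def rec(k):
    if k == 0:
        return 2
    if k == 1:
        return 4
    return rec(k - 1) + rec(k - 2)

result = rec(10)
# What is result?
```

Build up from base cases: rec(0)=2, rec(1)=4, rec(2)=6, rec(3)=10, rec(4)=16, rec(5)=26, rec(6)=42, ..., rec(10)=288

Answer: 288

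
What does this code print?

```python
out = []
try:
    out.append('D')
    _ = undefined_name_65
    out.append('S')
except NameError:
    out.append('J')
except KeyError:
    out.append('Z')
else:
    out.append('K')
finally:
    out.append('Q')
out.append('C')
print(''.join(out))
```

Execution trace: 'D' (try body) → 'J' (except NameError) → 'Q' (finally) → 'C' (after the try/except). Output: DJQC

Answer: DJQC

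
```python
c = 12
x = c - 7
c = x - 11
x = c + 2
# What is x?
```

Trace:
`c = 12` → c = 12
`x = c - 7` → x = 5
`c = x - 11` → c = -6
`x = c + 2` → x = -4
So x = -4

Answer: -4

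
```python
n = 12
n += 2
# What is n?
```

Trace:
`n = 12` → n = 12
`n += 2` → n = 14
So n = 14

Answer: 14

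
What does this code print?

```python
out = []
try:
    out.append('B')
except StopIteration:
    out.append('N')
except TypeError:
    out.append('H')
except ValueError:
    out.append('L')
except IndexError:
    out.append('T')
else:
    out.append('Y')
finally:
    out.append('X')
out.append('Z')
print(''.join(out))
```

Execution trace: 'B' (try body, no exception) → 'Y' (else) → 'X' (finally) → 'Z' (after the try/except). Output: BYXZ

Answer: BYXZ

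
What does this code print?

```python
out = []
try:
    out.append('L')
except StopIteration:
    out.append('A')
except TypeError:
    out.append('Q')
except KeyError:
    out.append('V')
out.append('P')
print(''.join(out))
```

Execution trace: 'L' (try body, no exception) → 'P' (after the try/except). Output: LP

Answer: LP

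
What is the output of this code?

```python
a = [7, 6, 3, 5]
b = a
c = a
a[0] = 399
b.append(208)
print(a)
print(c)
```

Key concept: multiple aliases.
Step by step:
`a = [7, 6, 3, 5]` → a = [7, 6, 3, 5]
`b = a` → b = [7, 6, 3, 5] (same object as a)
`c = a` → c = [7, 6, 3, 5] (same object as a, b)
`a[0] = 399` → a = [399, 6, 3, 5] (same object as b, c); b = [399, 6, 3, 5] (same object as a, c); c = [399, 6, 3, 5] (same object as a, b)
`b.append(208)` → a = [399, 6, 3, 5, 208] (same object as b, c); b = [399, 6, 3, 5, 208] (same object as a, c); c = [399, 6, 3, 5, 208] (same object as a, b)
`print(a)` → prints [399, 6, 3, 5, 208]
`print(c)` → prints [399, 6, 3, 5, 208]

Answer:
[399, 6, 3, 5, 208]
[399, 6, 3, 5, 208]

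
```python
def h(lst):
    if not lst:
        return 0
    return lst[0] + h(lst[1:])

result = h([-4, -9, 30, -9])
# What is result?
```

(-4) + (-9) + 30 + (-9) + 0 = 8

Answer: 8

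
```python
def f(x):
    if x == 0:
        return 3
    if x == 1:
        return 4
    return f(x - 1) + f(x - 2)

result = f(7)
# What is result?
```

Build up from base cases: f(0)=3, f(1)=4, f(2)=7, f(3)=11, f(4)=18, f(5)=29, f(6)=47, ..., f(7)=76

Answer: 76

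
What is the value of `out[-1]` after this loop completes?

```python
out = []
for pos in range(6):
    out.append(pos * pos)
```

Last element of squares 0 to 5
`out` takes the values: [] → [0] → [0, 1] → [0, 1, 4] → [0, 1, 4, 9] → [0, 1, 4, 9, 16] → [0, 1, 4, 9, 16, 25]
So `out[-1]` = 25

Answer: 25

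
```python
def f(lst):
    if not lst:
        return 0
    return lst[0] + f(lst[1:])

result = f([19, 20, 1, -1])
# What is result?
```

19 + 20 + 1 + (-1) + 0 = 39

Answer: 39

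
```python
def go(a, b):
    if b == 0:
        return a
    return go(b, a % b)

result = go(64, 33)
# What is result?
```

go(64, 33) -> go(33, 31) -> go(31, 2) -> go(2, 1) -> go(1, 0) -> 1

Answer: 1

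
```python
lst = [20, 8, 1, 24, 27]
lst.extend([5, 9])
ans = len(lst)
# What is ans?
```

Trace:
`lst = [20, 8, 1, 24, 27]` → lst = [20, 8, 1, 24, 27]
`lst.extend([5, 9])` → lst = [20, 8, 1, 24, 27, 5, 9]
`ans = len(lst)` → ans = 7
So ans = 7

Answer: 7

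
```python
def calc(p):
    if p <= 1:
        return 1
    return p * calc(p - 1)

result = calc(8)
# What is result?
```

calc(8) = 8 * 7 * 6 * 5 * 4 * 3 * 2 * 1 = 40320

Answer: 40320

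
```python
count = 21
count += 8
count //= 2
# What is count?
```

Trace:
`count = 21` → count = 21
`count += 8` → count = 29
`count //= 2` → count = 14
So count = 14

Answer: 14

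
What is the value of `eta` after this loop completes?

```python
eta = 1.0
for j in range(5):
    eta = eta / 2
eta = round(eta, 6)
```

Halving LR 5 times: 1 / 2^5
`eta` takes the values: 1.0 → 0.5 → 0.25 → 0.125 → 0.0625 → 0.03125

Answer: 0.03125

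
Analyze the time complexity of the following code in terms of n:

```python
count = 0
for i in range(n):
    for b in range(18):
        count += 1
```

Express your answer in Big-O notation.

Each loop level contributes: n × 1. Multiplying the contributions gives O(n).

Answer: O(n)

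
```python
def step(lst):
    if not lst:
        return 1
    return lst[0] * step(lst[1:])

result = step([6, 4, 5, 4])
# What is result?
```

Product over [6, 4, 5, 4] = 6 * 4 * 5 * 4 = 480

Answer: 480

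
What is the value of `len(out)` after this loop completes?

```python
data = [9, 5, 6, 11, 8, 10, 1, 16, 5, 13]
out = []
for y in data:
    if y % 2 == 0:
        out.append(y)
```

Count even numbers in [9, 5, 6, 11, 8, 10, 1, 16, 5, 13]
`out` takes the values: [] → [6] → [6, 8] → [6, 8, 10] → [6, 8, 10, 16]
So `len(out)` = 4

Answer: 4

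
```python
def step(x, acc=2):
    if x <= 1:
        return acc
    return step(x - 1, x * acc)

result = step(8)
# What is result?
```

Accumulator trace (n, acc): (8, 2) -> (7, 16) -> (6, 112) -> (5, 672) -> (4, 3360) -> (3, 13440) -> (2, 40320) -> (1, 80640) -> return 80640

Answer: 80640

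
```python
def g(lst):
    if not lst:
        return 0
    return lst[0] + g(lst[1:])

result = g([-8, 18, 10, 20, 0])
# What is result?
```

(-8) + 18 + 10 + 20 + 0 + 0 = 40

Answer: 40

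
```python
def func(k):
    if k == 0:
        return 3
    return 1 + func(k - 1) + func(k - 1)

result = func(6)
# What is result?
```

func(k) = 1 + 2·func(k-1), func(0)=3. Closed form: (3+1)·2^6 - 1 = 255.

Answer: 255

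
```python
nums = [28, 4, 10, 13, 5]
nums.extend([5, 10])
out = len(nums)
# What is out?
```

Trace:
`nums = [28, 4, 10, 13, 5]` → nums = [28, 4, 10, 13, 5]
`nums.extend([5, 10])` → nums = [28, 4, 10, 13, 5, 5, 10]
`out = len(nums)` → out = 7
So out = 7

Answer: 7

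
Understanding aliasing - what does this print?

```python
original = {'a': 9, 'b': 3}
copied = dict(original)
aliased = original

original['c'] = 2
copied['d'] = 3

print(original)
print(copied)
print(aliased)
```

Key concept: dict() creates copy, assignment creates alias.
Step by step:
`original = {'a': 9, 'b': 3}` → original = {'a': 9, 'b': 3}
`copied = dict(original)` → copied = {'a': 9, 'b': 3}
`aliased = original` → aliased = {'a': 9, 'b': 3} (same object as original)
`original['c'] = 2` → original = {'a': 9, 'b': 3, 'c': 2} (same object as aliased); aliased = {'a': 9, 'b': 3, 'c': 2} (same object as original)
`copied['d'] = 3` → copied = {'a': 9, 'b': 3, 'd': 3}
`print(original)` → prints {'a': 9, 'b': 3, 'c': 2}
`print(copied)` → prints {'a': 9, 'b': 3, 'd': 3}
`print(aliased)` → prints {'a': 9, 'b': 3, 'c': 2}

Answer:
{'a': 9, 'b': 3, 'c': 2}
{'a': 9, 'b': 3, 'd': 3}
{'a': 9, 'b': 3, 'c': 2}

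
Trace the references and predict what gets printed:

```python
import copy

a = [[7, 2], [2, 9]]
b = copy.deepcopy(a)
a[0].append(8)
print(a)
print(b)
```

Key concept: deep copy is fully independent.
Step by step:
`a = [[7, 2], [2, 9]]` → a = [[7, 2], [2, 9]]
`b = copy.deepcopy(a)` → b = [[7, 2], [2, 9]]
`a[0].append(8)` → a = [[7, 2, 8], [2, 9]]
`print(a)` → prints [[7, 2, 8], [2, 9]]
`print(b)` → prints [[7, 2], [2, 9]]

Answer:
[[7, 2, 8], [2, 9]]
[[7, 2], [2, 9]]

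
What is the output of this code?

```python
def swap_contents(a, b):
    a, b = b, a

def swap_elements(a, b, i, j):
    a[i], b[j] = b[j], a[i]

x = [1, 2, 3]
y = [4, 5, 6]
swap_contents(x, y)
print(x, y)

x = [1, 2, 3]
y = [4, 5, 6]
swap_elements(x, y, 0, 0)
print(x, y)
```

Key concept: parameter rebinding vs mutation.
Step by step:
`x = [1, 2, 3]` → x = [1, 2, 3]
`y = [4, 5, 6]` → y = [4, 5, 6]
`swap_contents(x, y)` → no visible change to tracked variables
`print(x, y)` → prints [1, 2, 3] [4, 5, 6]
`x = [1, 2, 3]` → x = [1, 2, 3]
`y = [4, 5, 6]` → y = [4, 5, 6]
`swap_elements(x, y, 0, 0)` → x = [4, 2, 3]; y = [1, 5, 6]
`print(x, y)` → prints [4, 2, 3] [1, 5, 6]

Answer:
[1, 2, 3] [4, 5, 6]
[4, 2, 3] [1, 5, 6]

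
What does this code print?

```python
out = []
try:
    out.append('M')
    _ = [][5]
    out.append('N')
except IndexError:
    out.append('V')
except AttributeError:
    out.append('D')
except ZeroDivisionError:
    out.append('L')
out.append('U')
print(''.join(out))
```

Execution trace: 'M' (try body) → 'V' (except IndexError) → 'U' (after the try/except). Output: MVU

Answer: MVU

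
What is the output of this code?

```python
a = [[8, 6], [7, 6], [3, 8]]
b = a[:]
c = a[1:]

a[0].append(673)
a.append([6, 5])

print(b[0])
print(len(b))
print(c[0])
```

Key concept: slice with nested mutation.
Step by step:
`a = [[8, 6], [7, 6], [3, 8]]` → a = [[8, 6], [7, 6], [3, 8]]
`b = a[:]` → b = [[8, 6], [7, 6], [3, 8]]
`c = a[1:]` → c = [[7, 6], [3, 8]]
`a[0].append(673)` → a = [[8, 6, 673], [7, 6], [3, 8]]; b = [[8, 6, 673], [7, 6], [3, 8]]
`a.append([6, 5])` → a = [[8, 6, 673], [7, 6], [3, 8], [6, 5]]
`print(b[0])` → prints [8, 6, 673]
`print(len(b))` → prints 3
`print(c[0])` → prints [7, 6]

Answer:
[8, 6, 673]
3
[7, 6]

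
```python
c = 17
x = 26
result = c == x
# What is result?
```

Trace:
`c = 17` → c = 17
`x = 26` → x = 26
`result = c == x` → result = False
So result = False

Answer: False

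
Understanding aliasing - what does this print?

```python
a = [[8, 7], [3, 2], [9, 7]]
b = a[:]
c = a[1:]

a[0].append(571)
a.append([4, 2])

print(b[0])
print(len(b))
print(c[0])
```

Key concept: slice with nested mutation.
Step by step:
`a = [[8, 7], [3, 2], [9, 7]]` → a = [[8, 7], [3, 2], [9, 7]]
`b = a[:]` → b = [[8, 7], [3, 2], [9, 7]]
`c = a[1:]` → c = [[3, 2], [9, 7]]
`a[0].append(571)` → a = [[8, 7, 571], [3, 2], [9, 7]]; b = [[8, 7, 571], [3, 2], [9, 7]]
`a.append([4, 2])` → a = [[8, 7, 571], [3, 2], [9, 7], [4, 2]]
`print(b[0])` → prints [8, 7, 571]
`print(len(b))` → prints 3
`print(c[0])` → prints [3, 2]

Answer:
[8, 7, 571]
3
[3, 2]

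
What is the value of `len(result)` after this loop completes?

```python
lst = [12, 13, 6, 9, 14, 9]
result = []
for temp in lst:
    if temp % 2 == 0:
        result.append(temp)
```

Count even numbers in [12, 13, 6, 9, 14, 9]
`result` takes the values: [] → [12] → [12, 6] → [12, 6, 14]
So `len(result)` = 3

Answer: 3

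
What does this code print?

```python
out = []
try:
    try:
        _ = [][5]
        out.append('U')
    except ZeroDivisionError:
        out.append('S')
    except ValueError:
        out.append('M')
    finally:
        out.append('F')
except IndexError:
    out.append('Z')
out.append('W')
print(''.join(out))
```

Execution trace: 'F' (finally) → 'Z' (outer except IndexError) → 'W' (after the try/except). Output: FZW

Answer: FZW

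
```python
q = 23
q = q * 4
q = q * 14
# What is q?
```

Trace:
`q = 23` → q = 23
`q = q * 4` → q = 92
`q = q * 14` → q = 1288
So q = 1288

Answer: 1288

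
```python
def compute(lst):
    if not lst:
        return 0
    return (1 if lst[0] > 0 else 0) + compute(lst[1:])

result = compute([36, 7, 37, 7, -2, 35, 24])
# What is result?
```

Count of positive elements in [36, 7, 37, 7, -2, 35, 24] = 6

Answer: 6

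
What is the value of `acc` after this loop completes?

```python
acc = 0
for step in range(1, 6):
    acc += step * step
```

Sum of squares 1² to 5² = 55
`acc` takes the values: 0 → 1 → 5 → 14 → 30 → 55

Answer: 55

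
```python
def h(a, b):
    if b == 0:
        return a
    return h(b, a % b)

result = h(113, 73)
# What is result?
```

h(113, 73) -> h(73, 40) -> h(40, 33) -> h(33, 7) -> h(7, 5) -> h(5, 2) -> h(2, 1) -> h(1, 0) -> 1

Answer: 1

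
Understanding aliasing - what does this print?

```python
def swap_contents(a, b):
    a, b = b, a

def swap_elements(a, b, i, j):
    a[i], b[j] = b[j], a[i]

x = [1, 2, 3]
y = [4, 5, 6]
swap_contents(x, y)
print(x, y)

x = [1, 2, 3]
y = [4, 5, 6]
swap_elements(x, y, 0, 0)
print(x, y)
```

Key concept: parameter rebinding vs mutation.
Step by step:
`x = [1, 2, 3]` → x = [1, 2, 3]
`y = [4, 5, 6]` → y = [4, 5, 6]
`swap_contents(x, y)` → no visible change to tracked variables
`print(x, y)` → prints [1, 2, 3] [4, 5, 6]
`x = [1, 2, 3]` → x = [1, 2, 3]
`y = [4, 5, 6]` → y = [4, 5, 6]
`swap_elements(x, y, 0, 0)` → x = [4, 2, 3]; y = [1, 5, 6]
`print(x, y)` → prints [4, 2, 3] [1, 5, 6]

Answer:
[1, 2, 3] [4, 5, 6]
[4, 2, 3] [1, 5, 6]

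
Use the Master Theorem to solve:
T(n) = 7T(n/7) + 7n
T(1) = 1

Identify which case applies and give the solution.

a=7, b=7, f(n)=7n. log_7(7) = 1. Since c=1 = 1, Case 2 applies: T(n) = Θ(n^log_b(a) · log n) = O(n log n).

Answer: O(n log n) - Case 2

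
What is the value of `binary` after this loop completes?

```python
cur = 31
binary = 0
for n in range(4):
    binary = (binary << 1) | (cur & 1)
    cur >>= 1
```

Reverse lowest 4 bits of 31
`binary` takes the values: 0 → 1 → 3 → 7 → 15

Answer: 15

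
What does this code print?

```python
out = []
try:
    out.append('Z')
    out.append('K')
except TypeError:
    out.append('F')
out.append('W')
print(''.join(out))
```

Execution trace: 'Z' (try body) → 'K' (try body, no exception) → 'W' (after the try/except). Output: ZKW

Answer: ZKW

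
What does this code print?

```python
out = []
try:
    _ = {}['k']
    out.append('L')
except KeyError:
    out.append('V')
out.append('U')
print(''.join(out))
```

Execution trace: 'V' (except KeyError) → 'U' (after the try/except). Output: VU

Answer: VU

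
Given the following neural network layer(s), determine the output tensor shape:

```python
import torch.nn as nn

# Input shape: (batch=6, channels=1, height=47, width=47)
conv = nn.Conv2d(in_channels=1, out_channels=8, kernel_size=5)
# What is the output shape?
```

Input: (6, 1, 47, 47) -> Output: (6, 8, 43, 43)

Answer: (6, 8, 43, 43)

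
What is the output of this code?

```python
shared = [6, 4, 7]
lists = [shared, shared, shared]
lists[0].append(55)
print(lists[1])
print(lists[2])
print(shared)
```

Key concept: list of same reference.
Step by step:
`shared = [6, 4, 7]` → shared = [6, 4, 7]
`lists = [shared, shared, shared]` → lists = [[6, 4, 7], [6, 4, 7], [6, 4, 7]]
`lists[0].append(55)` → shared = [6, 4, 7, 55]; lists = [[6, 4, 7, 55], [6, 4, 7, 55], [6, 4, 7, 55]]
`print(lists[1])` → prints [6, 4, 7, 55]
`print(lists[2])` → prints [6, 4, 7, 55]
`print(shared)` → prints [6, 4, 7, 55]

Answer:
[6, 4, 7, 55]
[6, 4, 7, 55]
[6, 4, 7, 55]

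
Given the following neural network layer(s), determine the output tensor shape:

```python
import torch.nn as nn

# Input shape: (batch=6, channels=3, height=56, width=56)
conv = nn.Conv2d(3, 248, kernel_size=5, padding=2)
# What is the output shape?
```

Input: (6, 3, 56, 56) -> Output: (6, 248, 56, 56)

Answer: (6, 248, 56, 56)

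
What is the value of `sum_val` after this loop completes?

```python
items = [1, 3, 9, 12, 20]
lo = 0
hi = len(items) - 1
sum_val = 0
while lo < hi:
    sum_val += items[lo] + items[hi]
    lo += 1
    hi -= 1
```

Sum of pairs from ends
`sum_val` takes the values: 0 → 21 → 36

Answer: 36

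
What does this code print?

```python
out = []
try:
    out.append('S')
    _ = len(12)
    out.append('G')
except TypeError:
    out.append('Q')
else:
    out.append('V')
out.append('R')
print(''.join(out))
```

Execution trace: 'S' (try body) → 'Q' (except TypeError) → 'R' (after the try/except). Output: SQR

Answer: SQR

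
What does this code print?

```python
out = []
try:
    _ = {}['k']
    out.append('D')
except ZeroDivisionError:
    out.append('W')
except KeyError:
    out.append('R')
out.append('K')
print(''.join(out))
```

Execution trace: 'R' (except KeyError) → 'K' (after the try/except). Output: RK

Answer: RK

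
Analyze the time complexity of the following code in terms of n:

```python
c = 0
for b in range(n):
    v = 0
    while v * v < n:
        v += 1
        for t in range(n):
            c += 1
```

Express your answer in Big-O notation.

Each loop level contributes: n × √n × n. Multiplying the contributions gives O(n^2√n).

Answer: O(n^2√n)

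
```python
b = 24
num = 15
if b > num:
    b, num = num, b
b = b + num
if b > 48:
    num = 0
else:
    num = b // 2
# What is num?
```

Trace:
`b = 24` → b = 24
`num = 15` → num = 15
`if b > num: ...` → b > num is True → b = 15; num = 24
`b = b + num` → b = 39
`if b > 48: ...` → b > 48 is False, take else branch → num = 19
So num = 19

Answer: 19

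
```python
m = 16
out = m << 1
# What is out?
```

Trace:
`m = 16` → m = 16
`out = m << 1` → out = 32
So out = 32

Answer: 32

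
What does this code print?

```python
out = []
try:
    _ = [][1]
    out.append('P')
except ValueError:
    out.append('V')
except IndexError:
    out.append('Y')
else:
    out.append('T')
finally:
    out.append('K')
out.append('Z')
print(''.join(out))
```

Execution trace: 'Y' (except IndexError) → 'K' (finally) → 'Z' (after the try/except). Output: YKZ

Answer: YKZ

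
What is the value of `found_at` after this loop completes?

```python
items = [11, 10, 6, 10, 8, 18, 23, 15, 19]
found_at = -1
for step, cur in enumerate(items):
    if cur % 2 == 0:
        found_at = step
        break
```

First even number index in [11, 10, 6, 10, 8, 18, 23, 15, 19]
`found_at` takes the values: -1 → 1

Answer: 1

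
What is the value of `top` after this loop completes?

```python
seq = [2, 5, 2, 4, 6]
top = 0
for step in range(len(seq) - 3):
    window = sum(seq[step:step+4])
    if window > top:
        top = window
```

Max sum of 4-element window in [2, 5, 2, 4, 6]
`top` takes the values: 0 → 13 → 17

Answer: 17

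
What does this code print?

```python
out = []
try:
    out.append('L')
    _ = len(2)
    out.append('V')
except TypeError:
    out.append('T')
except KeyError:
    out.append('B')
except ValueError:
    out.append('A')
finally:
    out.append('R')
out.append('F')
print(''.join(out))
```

Execution trace: 'L' (try body) → 'T' (except TypeError) → 'R' (finally) → 'F' (after the try/except). Output: LTRF

Answer: LTRF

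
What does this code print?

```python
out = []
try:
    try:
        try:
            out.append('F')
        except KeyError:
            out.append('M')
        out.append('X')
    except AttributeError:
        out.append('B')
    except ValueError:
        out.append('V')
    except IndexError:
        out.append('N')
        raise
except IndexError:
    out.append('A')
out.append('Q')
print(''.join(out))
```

Execution trace: 'F' (inner try body, no exception) → 'X' (try body, no exception) → 'Q' (after the try/except). Output: FXQ

Answer: FXQ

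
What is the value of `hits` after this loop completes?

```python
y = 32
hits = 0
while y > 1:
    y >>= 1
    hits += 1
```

Count right shifts until 1
`hits` takes the values: 0 → 1 → 2 → 3 → 4 → 5

Answer: 5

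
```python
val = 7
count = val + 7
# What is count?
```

Trace:
`val = 7` → val = 7
`count = val + 7` → count = 14
So count = 14

Answer: 14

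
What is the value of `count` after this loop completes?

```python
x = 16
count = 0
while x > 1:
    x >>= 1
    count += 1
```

Count right shifts until 1
`count` takes the values: 0 → 1 → 2 → 3 → 4

Answer: 4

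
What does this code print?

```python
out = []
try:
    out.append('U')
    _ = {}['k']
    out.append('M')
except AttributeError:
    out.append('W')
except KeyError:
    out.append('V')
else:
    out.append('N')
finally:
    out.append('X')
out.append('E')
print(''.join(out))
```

Execution trace: 'U' (try body) → 'V' (except KeyError) → 'X' (finally) → 'E' (after the try/except). Output: UVXE

Answer: UVXE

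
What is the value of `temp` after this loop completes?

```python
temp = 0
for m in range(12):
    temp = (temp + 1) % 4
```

Increment mod 4, 12 times = 0
`temp` takes the values: 0 → 1 → 2 → 3 → 0 → 1 → 2 → 3 → 0 → 1 → 2 → 3 → 0

Answer: 0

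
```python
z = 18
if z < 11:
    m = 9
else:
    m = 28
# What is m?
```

Trace:
`z = 18` → z = 18
`if z < 11: ...` → z < 11 is False, take else branch → m = 28
So m = 28

Answer: 28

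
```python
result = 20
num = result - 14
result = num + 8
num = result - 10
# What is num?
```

Trace:
`result = 20` → result = 20
`num = result - 14` → num = 6
`result = num + 8` → result = 14
`num = result - 10` → num = 4
So num = 4

Answer: 4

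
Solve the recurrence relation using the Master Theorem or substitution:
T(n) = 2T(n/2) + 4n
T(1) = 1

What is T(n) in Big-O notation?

By Master Theorem: a=2, b=2, f(n)=4n. Since log_2(2) = 1 and f(n) = Θ(n^1), Case 2 applies. T(n) = O(n log n).

Answer: O(n log n)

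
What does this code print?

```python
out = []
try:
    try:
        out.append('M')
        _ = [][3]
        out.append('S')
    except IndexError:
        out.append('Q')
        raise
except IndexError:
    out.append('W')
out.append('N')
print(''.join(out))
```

Execution trace: 'M' (inner try body) → 'Q' (inner except IndexError) → 'W' (outer except IndexError) → 'N' (after the try/except). Output: MQWN

Answer: MQWN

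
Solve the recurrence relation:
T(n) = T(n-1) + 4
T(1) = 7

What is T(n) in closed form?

Unrolling: T(n) = T(1) + 4·(n-1) = 7 + 4(n-1) = 4n + 3.

Answer: T(n) = 4n + 3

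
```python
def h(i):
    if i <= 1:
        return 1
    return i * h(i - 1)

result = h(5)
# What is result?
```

h(5) = 5 * 4 * 3 * 2 * 1 = 120

Answer: 120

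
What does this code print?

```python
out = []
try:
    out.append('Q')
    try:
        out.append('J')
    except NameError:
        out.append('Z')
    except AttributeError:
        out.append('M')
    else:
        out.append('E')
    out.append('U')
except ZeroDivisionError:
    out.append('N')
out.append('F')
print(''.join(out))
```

Execution trace: 'Q' (try body) → 'J' (inner try body, no exception) → 'E' (inner else) → 'U' (try body, no exception) → 'F' (after the try/except). Output: QJEUF

Answer: QJEUF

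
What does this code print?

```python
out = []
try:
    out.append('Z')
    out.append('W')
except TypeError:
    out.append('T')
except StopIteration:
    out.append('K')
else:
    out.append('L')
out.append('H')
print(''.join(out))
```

Execution trace: 'Z' (try body) → 'W' (try body, no exception) → 'L' (else) → 'H' (after the try/except). Output: ZWLH

Answer: ZWLH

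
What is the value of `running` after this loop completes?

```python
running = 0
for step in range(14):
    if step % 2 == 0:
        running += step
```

Sum of even numbers 0 to 13
`running` takes the values: 0 → 2 → 6 → 12 → 20 → 30 → 42

Answer: 42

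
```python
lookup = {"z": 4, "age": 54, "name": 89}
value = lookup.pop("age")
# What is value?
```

Trace:
`lookup = {"z": 4, "age": 54, "name": 89}` → lookup = {'z': 4, 'age': 54, 'name': 89}
`value = lookup.pop("age")` → lookup = {'z': 4, 'name': 89}; value = 54
So value = 54

Answer: 54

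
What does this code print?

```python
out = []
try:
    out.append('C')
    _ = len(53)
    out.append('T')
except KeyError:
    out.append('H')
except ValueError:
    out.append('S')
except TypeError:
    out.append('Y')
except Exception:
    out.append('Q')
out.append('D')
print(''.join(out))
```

Execution trace: 'C' (try body) → 'Y' (except TypeError) → 'D' (after the try/except). Output: CYD

Answer: CYD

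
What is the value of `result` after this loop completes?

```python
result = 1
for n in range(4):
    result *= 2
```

2^4 = 16
`result` takes the values: 1 → 2 → 4 → 8 → 16

Answer: 16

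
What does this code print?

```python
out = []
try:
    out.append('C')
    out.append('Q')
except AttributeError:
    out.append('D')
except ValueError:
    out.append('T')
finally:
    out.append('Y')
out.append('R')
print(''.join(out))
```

Execution trace: 'C' (try body) → 'Q' (try body, no exception) → 'Y' (finally) → 'R' (after the try/except). Output: CQYR

Answer: CQYR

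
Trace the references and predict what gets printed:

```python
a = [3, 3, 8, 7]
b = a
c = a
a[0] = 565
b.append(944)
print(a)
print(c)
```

Key concept: multiple aliases.
Step by step:
`a = [3, 3, 8, 7]` → a = [3, 3, 8, 7]
`b = a` → b = [3, 3, 8, 7] (same object as a)
`c = a` → c = [3, 3, 8, 7] (same object as a, b)
`a[0] = 565` → a = [565, 3, 8, 7] (same object as b, c); b = [565, 3, 8, 7] (same object as a, c); c = [565, 3, 8, 7] (same object as a, b)
`b.append(944)` → a = [565, 3, 8, 7, 944] (same object as b, c); b = [565, 3, 8, 7, 944] (same object as a, c); c = [565, 3, 8, 7, 944] (same object as a, b)
`print(a)` → prints [565, 3, 8, 7, 944]
`print(c)` → prints [565, 3, 8, 7, 944]

Answer:
[565, 3, 8, 7, 944]
[565, 3, 8, 7, 944]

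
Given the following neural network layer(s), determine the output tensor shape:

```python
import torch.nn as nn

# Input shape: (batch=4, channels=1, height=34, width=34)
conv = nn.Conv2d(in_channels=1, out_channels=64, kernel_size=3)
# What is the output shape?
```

Input: (4, 1, 34, 34) -> Output: (4, 64, 32, 32)

Answer: (4, 64, 32, 32)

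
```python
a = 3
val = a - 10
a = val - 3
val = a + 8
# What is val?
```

Trace:
`a = 3` → a = 3
`val = a - 10` → val = -7
`a = val - 3` → a = -10
`val = a + 8` → val = -2
So val = -2

Answer: -2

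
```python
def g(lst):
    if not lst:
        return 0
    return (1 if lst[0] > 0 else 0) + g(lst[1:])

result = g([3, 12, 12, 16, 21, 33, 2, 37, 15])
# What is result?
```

Count of positive elements in [3, 12, 12, 16, 21, 33, 2, 37, 15] = 9

Answer: 9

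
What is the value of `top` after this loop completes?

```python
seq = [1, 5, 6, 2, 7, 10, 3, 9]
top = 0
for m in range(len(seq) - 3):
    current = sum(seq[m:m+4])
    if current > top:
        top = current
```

Max sum of 4-element window in [1, 5, 6, 2, 7, 10, 3, 9]
`top` takes the values: 0 → 14 → 20 → 25 → 29

Answer: 29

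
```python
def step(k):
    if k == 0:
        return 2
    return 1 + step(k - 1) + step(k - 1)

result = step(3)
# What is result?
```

step(k) = 1 + 2·step(k-1), step(0)=2. Closed form: (2+1)·2^3 - 1 = 23.

Answer: 23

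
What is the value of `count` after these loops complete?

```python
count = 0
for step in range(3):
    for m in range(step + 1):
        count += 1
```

Triangle: 1 + 2 + ... + 3
`count` takes the values: 0 → 1 → 2 → 3 → 4 → 5 → 6

Answer: 6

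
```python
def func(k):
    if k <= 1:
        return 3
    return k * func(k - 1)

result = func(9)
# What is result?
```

func(9) = 9 * 8 * 7 * 6 * 5 * 4 * 3 * 2 * 3 = 1088640

Answer: 1088640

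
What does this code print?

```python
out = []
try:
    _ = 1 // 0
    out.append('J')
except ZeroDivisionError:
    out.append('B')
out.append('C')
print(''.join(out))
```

Execution trace: 'B' (except ZeroDivisionError) → 'C' (after the try/except). Output: BC

Answer: BC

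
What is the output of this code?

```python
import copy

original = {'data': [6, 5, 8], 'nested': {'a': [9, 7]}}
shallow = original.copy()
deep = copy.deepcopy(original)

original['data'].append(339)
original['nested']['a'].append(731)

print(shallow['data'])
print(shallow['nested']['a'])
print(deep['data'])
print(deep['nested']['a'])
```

Key concept: comparing shallow vs deep copy.
Step by step:
`original = {'data': [6, 5, 8], 'nested': {'a': [9, 7]}}` → original = {'data': [6, 5, 8], 'nested': {'a': [9, 7]}}
`shallow = original.copy()` → shallow = {'data': [6, 5, 8], 'nested': {'a': [9, 7]}}
`deep = copy.deepcopy(original)` → deep = {'data': [6, 5, 8], 'nested': {'a': [9, 7]}}
`original['data'].append(339)` → original = {'data': [6, 5, 8, 339], 'nested': {'a': [9, 7]}}; shallow = {'data': [6, 5, 8, 339], 'nested': {'a': [9, 7]}}
`original['nested']['a'].append(731)` → original = {'data': [6, 5, 8, 339], 'nested': {'a': [9, 7, 731]}}; shallow = {'data': [6, 5, 8, 339], 'nested': {'a': [9, 7, 731]}}
`print(shallow['data'])` → prints [6, 5, 8, 339]
`print(shallow['nested']['a'])` → prints [9, 7, 731]
`print(deep['data'])` → prints [6, 5, 8]
`print(deep['nested']['a'])` → prints [9, 7]

Answer:
[6, 5, 8, 339]
[9, 7, 731]
[6, 5, 8]
[9, 7]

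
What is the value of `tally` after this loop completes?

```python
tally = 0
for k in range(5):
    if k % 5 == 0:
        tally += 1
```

Count numbers divisible by 5 in range(5)
`tally` takes the values: 0 → 1

Answer: 1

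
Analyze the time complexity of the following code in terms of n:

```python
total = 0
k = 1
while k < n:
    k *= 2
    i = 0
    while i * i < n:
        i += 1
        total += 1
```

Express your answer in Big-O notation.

Each loop level contributes: log n × √n. Multiplying the contributions gives O(√n log n).

Answer: O(√n log n)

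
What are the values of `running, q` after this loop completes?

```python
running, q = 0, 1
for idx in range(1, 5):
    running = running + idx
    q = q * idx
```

Sum and factorial of 1 to 4
`running, q` takes the values: (0, 1) → (1, 1) → (3, 1) → (3, 2) → (6, 2) → (6, 6) → (10, 6) → (10, 24)

Answer: 10, 24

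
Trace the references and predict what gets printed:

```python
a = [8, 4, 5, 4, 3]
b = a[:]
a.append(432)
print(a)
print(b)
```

Key concept: slice [:] creates copy.
Step by step:
`a = [8, 4, 5, 4, 3]` → a = [8, 4, 5, 4, 3]
`b = a[:]` → b = [8, 4, 5, 4, 3]
`a.append(432)` → a = [8, 4, 5, 4, 3, 432]
`print(a)` → prints [8, 4, 5, 4, 3, 432]
`print(b)` → prints [8, 4, 5, 4, 3]

Answer:
[8, 4, 5, 4, 3, 432]
[8, 4, 5, 4, 3]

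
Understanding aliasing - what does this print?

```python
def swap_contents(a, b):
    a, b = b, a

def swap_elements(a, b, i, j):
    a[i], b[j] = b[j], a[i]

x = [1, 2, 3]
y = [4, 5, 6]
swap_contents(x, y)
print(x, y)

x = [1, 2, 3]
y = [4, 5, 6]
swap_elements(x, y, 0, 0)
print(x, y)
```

Key concept: parameter rebinding vs mutation.
Step by step:
`x = [1, 2, 3]` → x = [1, 2, 3]
`y = [4, 5, 6]` → y = [4, 5, 6]
`swap_contents(x, y)` → no visible change to tracked variables
`print(x, y)` → prints [1, 2, 3] [4, 5, 6]
`x = [1, 2, 3]` → x = [1, 2, 3]
`y = [4, 5, 6]` → y = [4, 5, 6]
`swap_elements(x, y, 0, 0)` → x = [4, 2, 3]; y = [1, 5, 6]
`print(x, y)` → prints [4, 2, 3] [1, 5, 6]

Answer:
[1, 2, 3] [4, 5, 6]
[4, 2, 3] [1, 5, 6]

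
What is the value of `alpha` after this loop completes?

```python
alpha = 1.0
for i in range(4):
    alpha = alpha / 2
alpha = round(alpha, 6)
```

Halving LR 4 times: 1 / 2^4
`alpha` takes the values: 1.0 → 0.5 → 0.25 → 0.125 → 0.0625

Answer: 0.0625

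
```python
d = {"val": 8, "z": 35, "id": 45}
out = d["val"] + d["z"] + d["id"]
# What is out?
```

Trace:
`d = {"val": 8, "z": 35, "id": 45}` → d = {'val': 8, 'z': 35, 'id': 45}
`out = d["val"] + d["z"] + d["id"]` → out = 88
So out = 88

Answer: 88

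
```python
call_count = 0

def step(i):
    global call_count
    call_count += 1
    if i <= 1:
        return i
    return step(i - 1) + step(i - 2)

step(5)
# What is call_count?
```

Calls(i) = 1 + Calls(i-1) + Calls(i-2); Calls(0)=Calls(1)=1. For i=5 this gives 15.

Answer: 15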